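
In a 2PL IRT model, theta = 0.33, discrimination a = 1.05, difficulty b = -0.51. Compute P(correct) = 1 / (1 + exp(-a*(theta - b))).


a*(theta - b) = 1.05 * (0.33 - -0.51) = 0.882
exp(-0.882) = 0.414
P = 1 / (1 + 0.414)
P = 0.7072

0.7072


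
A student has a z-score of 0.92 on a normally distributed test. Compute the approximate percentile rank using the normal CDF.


CDF(z) = 0.5 * (1 + erf(z/sqrt(2)))
erf(0.6505) = 0.6424
CDF = 0.8212
Percentile rank = 0.8212 * 100 = 82.12

82.12


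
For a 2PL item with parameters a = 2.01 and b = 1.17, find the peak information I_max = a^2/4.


For 2PL, max info at theta = b = 1.17
I_max = a^2 / 4 = 2.01^2 / 4
= 4.0401 / 4
I_max = 1.01

1.01


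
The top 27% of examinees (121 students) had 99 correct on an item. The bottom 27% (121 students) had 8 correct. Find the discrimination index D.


p_upper = 99/121 = 0.8182
p_lower = 8/121 = 0.0661
D = 0.8182 - 0.0661 = 0.7521

0.7521


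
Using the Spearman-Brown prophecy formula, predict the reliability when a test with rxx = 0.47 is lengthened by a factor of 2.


r_new = (n * rxx) / (1 + (n-1) * rxx)
r_new = (2 * 0.47) / (1 + 1 * 0.47)
r_new = 0.94 / 1.47
r_new = 0.6395

0.6395


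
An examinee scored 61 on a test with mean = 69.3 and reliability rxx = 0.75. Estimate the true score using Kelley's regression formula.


T_est = rxx * X + (1 - rxx) * mean
T_est = 0.75 * 61 + 0.25 * 69.3
T_est = 45.75 + 17.325
T_est = 63.075

63.075


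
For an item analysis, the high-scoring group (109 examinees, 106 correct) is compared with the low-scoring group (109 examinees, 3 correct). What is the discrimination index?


p_upper = 106/109 = 0.9725
p_lower = 3/109 = 0.0275
D = 0.9725 - 0.0275 = 0.945

0.945


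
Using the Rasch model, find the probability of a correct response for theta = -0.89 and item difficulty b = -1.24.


theta - b = -0.89 - -1.24 = 0.35
exp(-(theta - b)) = exp(-0.35) = 0.7047
P = 1 / (1 + 0.7047)
P = 0.5866

0.5866


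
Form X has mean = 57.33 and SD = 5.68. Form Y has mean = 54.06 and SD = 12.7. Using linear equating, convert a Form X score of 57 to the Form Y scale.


slope = SD_Y / SD_X = 12.7 / 5.68 ~ 2.2359
intercept = mean_Y - slope * mean_X = 54.06 - (12.7 / 5.68) * 57.33 ~ -74.125
Y = slope * X + intercept. To avoid rounding drift from the rounded slope/intercept, evaluate the equivalent form Y = mean_Y + SD_Y * (X - mean_X) / SD_X at full precision:
Y = 54.06 + 12.7 * (57 - 57.33) / 5.68
Y = 54.06 - 12.7 * 0.33 / 5.68
Y = 54.06 - 4.191 / 5.68
Y = 54.06 - 0.7379
Y = 53.3221

53.3221


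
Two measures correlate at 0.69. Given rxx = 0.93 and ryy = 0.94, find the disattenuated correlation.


r_corrected = rxy / sqrt(rxx * ryy)
= 0.69 / sqrt(0.93 * 0.94)
= 0.69 / sqrt(0.8742)
= 0.69 / 0.934987
r_corrected = 0.738

0.738


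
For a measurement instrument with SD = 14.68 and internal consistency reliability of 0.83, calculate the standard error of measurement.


SEM = SD * sqrt(1 - rxx)
SEM = 14.68 * sqrt(1 - 0.83)
SEM = 14.68 * sqrt(0.17) = 14.68 * 0.412311
SEM = 6.0527

6.0527


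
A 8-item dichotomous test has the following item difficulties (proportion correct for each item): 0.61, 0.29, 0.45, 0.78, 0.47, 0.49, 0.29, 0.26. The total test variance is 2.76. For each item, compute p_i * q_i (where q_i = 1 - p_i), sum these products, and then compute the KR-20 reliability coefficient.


For each item, compute p_i * q_i:
  Item 1: 0.61 * 0.39 = 0.2379
  Item 2: 0.29 * 0.71 = 0.2059
  Item 3: 0.45 * 0.55 = 0.2475
  Item 4: 0.78 * 0.22 = 0.1716
  Item 5: 0.47 * 0.53 = 0.2491
  Item 6: 0.49 * 0.51 = 0.2499
  Item 7: 0.29 * 0.71 = 0.2059
  Item 8: 0.26 * 0.74 = 0.1924
Sum(p_i * q_i) = 0.2379 + 0.2059 + 0.2475 + 0.1716 + 0.2491 + 0.2499 + 0.2059 + 0.1924 = 1.7602
KR-20 = (k/(k-1)) * (1 - Sum(p_i*q_i) / Var_total)
= (8/7) * (1 - 1.7602/2.76)
= 1.1429 * 0.3622
KR-20 = 0.414

0.414


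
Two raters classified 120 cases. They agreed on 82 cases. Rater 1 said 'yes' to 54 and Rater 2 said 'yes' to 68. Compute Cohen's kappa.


P_o = 82/120 = 0.683333
P_e = (54*68 + 66*52) / 14400 = 0.493333
kappa = (P_o - P_e) / (1 - P_e)
kappa = (0.683333 - 0.493333) / (1 - 0.493333)
kappa = 0.375

0.375


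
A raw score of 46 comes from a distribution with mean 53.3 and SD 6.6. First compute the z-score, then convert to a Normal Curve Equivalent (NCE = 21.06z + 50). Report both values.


z = (X - mean) / SD = (46 - 53.3) / 6.6
z = -7.3 / 6.6
z = -1.1061
NCE = NCE = 21.06z + 50
Carry z at full precision (z = -7.3 / 6.6) into the conversion:
NCE = 21.06 * (-7.3 / 6.6) + 50 = -153.738 / 6.6 + 50
NCE = -23.2936 + 50
NCE = 26.7064

26.7064


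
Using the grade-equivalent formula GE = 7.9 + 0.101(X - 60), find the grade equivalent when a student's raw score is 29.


raw - median = 29 - 60 = -31
slope * diff = 0.101 * -31 = -3.131
GE = 7.9 + -3.131
GE = 4.769

4.769


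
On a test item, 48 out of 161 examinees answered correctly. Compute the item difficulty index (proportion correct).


Item difficulty p = number correct / total examinees
p = 48 / 161
p = 0.2981

0.2981


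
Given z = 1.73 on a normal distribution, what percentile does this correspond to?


CDF(z) = 0.5 * (1 + erf(z/sqrt(2)))
erf(1.2233) = 0.9164
CDF = 0.9582
Percentile rank = 0.9582 * 100 = 95.82

95.82


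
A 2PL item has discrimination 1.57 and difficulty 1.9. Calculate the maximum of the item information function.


For 2PL, max info at theta = b = 1.9
I_max = a^2 / 4 = 1.57^2 / 4
= 2.4649 / 4
I_max = 0.6162

0.6162


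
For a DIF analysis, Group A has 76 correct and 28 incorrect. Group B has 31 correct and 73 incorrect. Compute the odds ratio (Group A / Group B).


Odds_A = 76/28 = 2.7143
Odds_B = 31/73 = 0.4247
OR = Odds_A / Odds_B = 2.7143 / 0.4247
Exactly, OR = (76 * 73) / (28 * 31) = 5548 / 868
OR = 6.3917

6.3917


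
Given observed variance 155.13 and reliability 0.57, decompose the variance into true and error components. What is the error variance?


var_true = rxx * var_obs = 0.57 * 155.13 = 88.4241
var_error = var_obs - var_true
var_error = 155.13 - 88.4241
var_error = 66.7059

66.7059


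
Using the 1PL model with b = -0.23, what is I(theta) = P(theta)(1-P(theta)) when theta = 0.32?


P = 1/(1+exp(-(0.32--0.23))) = 0.6341
I = P*(1-P) = 0.6341 * 0.3659
I = 0.232

0.232


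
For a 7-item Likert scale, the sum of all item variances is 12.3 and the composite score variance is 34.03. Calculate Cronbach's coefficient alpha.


alpha = (k/(k-1)) * (1 - sum(si^2)/s_total^2)
= (7/6) * (1 - 12.3/34.03)
alpha = 0.745

0.745


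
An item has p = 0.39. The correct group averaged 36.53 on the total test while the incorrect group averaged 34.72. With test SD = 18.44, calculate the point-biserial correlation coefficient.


q = 1 - p = 0.61
rpb = ((M1 - M0) / SD) * sqrt(p * q)
rpb = ((36.53 - 34.72) / 18.44) * sqrt(0.39 * 0.61)
rpb = 0.0479

0.0479


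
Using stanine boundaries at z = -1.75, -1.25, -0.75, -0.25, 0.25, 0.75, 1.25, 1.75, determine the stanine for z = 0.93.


Stanine boundaries: [-1.75, -1.25, -0.75, -0.25, 0.25, 0.75, 1.25, 1.75]
z = 0.93
Check each boundary:
  z >= -1.75 -> could be stanine 2
  z >= -1.25 -> could be stanine 3
  z >= -0.75 -> could be stanine 4
  z >= -0.25 -> could be stanine 5
  z >= 0.25 -> could be stanine 6
  z >= 0.75 -> could be stanine 7
  z < 1.25
  z < 1.75
Highest qualifying boundary gives stanine = 7

7


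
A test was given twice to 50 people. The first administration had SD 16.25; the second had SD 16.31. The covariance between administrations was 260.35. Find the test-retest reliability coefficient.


r = cov(X,Y) / (SD_X * SD_Y)
r = 260.35 / (16.25 * 16.31)
r = 260.35 / 265.0375
r = 0.9823

0.9823


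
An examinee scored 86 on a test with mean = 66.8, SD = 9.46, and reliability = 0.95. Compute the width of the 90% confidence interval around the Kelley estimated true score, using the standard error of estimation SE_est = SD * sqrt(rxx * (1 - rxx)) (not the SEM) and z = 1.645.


True score estimate = 0.95*86 + 0.05*66.8 = 85.04
SE_est = SD * sqrt(rxx * (1 - rxx)) = 9.46 * sqrt(0.95 * 0.05) = 9.46 * sqrt(0.0475) = 2.061759
CI = T_est +/- z * SE_est, so width = 2 * z * SE_est = 2 * 1.645 * 2.061759
Width = 6.7832

6.7832


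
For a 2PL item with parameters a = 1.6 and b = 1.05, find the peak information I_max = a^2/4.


For 2PL, max info at theta = b = 1.05
I_max = a^2 / 4 = 1.6^2 / 4
= 2.56 / 4
I_max = 0.64

0.64


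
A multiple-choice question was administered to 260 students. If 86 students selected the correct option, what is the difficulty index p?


Item difficulty p = number correct / total examinees
p = 86 / 260
p = 0.3308

0.3308


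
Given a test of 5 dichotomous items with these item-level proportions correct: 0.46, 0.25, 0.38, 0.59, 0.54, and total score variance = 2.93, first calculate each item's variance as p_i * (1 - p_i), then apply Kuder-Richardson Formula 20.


For each item, compute p_i * q_i:
  Item 1: 0.46 * 0.54 = 0.2484
  Item 2: 0.25 * 0.75 = 0.1875
  Item 3: 0.38 * 0.62 = 0.2356
  Item 4: 0.59 * 0.41 = 0.2419
  Item 5: 0.54 * 0.46 = 0.2484
Sum(p_i * q_i) = 0.2484 + 0.1875 + 0.2356 + 0.2419 + 0.2484 = 1.1618
KR-20 = (k/(k-1)) * (1 - Sum(p_i*q_i) / Var_total)
= (5/4) * (1 - 1.1618/2.93)
= 1.25 * 0.6035
KR-20 = 0.7544

0.7544


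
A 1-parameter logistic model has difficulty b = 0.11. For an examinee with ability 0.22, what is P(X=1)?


theta - b = 0.22 - 0.11 = 0.11
exp(-(theta - b)) = exp(-0.11) = 0.8958
P = 1 / (1 + 0.8958)
P = 0.5275

0.5275


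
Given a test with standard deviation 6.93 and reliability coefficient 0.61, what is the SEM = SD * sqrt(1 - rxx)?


SEM = SD * sqrt(1 - rxx)
SEM = 6.93 * sqrt(1 - 0.61)
SEM = 6.93 * sqrt(0.39) = 6.93 * 0.6245
SEM = 4.3278

4.3278


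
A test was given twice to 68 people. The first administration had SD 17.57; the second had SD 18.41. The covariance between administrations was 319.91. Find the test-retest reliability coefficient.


r = cov(X,Y) / (SD_X * SD_Y)
r = 319.91 / (17.57 * 18.41)
r = 319.91 / 323.4637
r = 0.989

0.989


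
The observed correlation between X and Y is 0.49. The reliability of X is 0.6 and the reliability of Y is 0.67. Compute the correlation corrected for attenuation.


r_corrected = rxy / sqrt(rxx * ryy)
= 0.49 / sqrt(0.6 * 0.67)
= 0.49 / sqrt(0.402)
= 0.49 / 0.634035
r_corrected = 0.7728

0.7728


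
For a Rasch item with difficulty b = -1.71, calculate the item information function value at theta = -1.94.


P = 1/(1+exp(-(-1.94--1.71))) = 0.4428
I = P*(1-P) = 0.4428 * 0.5572
I = 0.2467

0.2467


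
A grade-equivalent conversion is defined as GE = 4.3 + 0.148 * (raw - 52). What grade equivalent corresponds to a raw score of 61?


raw - median = 61 - 52 = 9
slope * diff = 0.148 * 9 = 1.332
GE = 4.3 + 1.332
GE = 5.632

5.632


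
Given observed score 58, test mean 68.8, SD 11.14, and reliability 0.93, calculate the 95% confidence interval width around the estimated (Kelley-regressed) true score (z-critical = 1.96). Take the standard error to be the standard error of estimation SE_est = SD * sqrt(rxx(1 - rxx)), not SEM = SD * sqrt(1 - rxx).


True score estimate = 0.93*58 + 0.07*68.8 = 58.756
SE_est = SD * sqrt(rxx * (1 - rxx)) = 11.14 * sqrt(0.93 * 0.07) = 11.14 * sqrt(0.0651) = 2.842338
CI = T_est +/- z * SE_est, so width = 2 * z * SE_est = 2 * 1.96 * 2.842338
Width = 11.142

11.142


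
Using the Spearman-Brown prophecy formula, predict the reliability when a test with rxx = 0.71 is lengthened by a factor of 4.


r_new = (n * rxx) / (1 + (n-1) * rxx)
r_new = (4 * 0.71) / (1 + 3 * 0.71)
r_new = 2.84 / 3.13
r_new = 0.9073

0.9073


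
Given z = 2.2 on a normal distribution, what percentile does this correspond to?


CDF(z) = 0.5 * (1 + erf(z/sqrt(2)))
erf(1.5556) = 0.9722
CDF = 0.9861
Percentile rank = 0.9861 * 100 = 98.61

98.61


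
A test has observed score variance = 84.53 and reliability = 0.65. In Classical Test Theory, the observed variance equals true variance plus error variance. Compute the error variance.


var_true = rxx * var_obs = 0.65 * 84.53 = 54.9445
var_error = var_obs - var_true
var_error = 84.53 - 54.9445
var_error = 29.5855

29.5855


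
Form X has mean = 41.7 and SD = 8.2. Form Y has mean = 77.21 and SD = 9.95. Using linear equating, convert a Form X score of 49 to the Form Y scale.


slope = SD_Y / SD_X = 9.95 / 8.2 ~ 1.2134
intercept = mean_Y - slope * mean_X = 77.21 - (9.95 / 8.2) * 41.7 ~ 26.6106
Y = slope * X + intercept. To avoid rounding drift from the rounded slope/intercept, evaluate the equivalent form Y = mean_Y + SD_Y * (X - mean_X) / SD_X at full precision:
Y = 77.21 + 9.95 * (49 - 41.7) / 8.2
Y = 77.21 + 9.95 * 7.3 / 8.2
Y = 77.21 + 72.635 / 8.2
Y = 77.21 + 8.8579
Y = 86.0679

86.0679


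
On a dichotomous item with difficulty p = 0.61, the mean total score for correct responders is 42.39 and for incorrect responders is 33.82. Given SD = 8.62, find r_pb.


q = 1 - p = 0.39
rpb = ((M1 - M0) / SD) * sqrt(p * q)
rpb = ((42.39 - 33.82) / 8.62) * sqrt(0.61 * 0.39)
rpb = 0.4849

0.4849


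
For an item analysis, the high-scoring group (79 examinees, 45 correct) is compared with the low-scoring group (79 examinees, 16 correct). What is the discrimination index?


p_upper = 45/79 = 0.5696
p_lower = 16/79 = 0.2025
D = 0.5696 - 0.2025 = 0.3671

0.3671


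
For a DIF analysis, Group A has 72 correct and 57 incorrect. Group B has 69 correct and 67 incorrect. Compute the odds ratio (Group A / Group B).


Odds_A = 72/57 = 1.2632
Odds_B = 69/67 = 1.0299
OR = Odds_A / Odds_B = 1.2632 / 1.0299
Exactly, OR = (72 * 67) / (57 * 69) = 4824 / 3933
OR = 1.2265

1.2265


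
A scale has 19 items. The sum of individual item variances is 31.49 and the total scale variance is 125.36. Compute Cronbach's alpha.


alpha = (k/(k-1)) * (1 - sum(si^2)/s_total^2)
= (19/18) * (1 - 31.49/125.36)
alpha = 0.7904

0.7904


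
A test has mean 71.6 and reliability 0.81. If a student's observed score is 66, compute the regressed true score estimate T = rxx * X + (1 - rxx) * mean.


T_est = rxx * X + (1 - rxx) * mean
T_est = 0.81 * 66 + 0.19 * 71.6
T_est = 53.46 + 13.604
T_est = 67.064

67.064


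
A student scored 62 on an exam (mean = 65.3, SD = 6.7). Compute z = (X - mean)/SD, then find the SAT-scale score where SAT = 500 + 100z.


z = (X - mean) / SD = (62 - 65.3) / 6.7
z = -3.3 / 6.7
z = -0.4925
SAT-scale = SAT = 500 + 100z
Carry z at full precision (z = -3.3 / 6.7) into the conversion:
SAT-scale = 500 + 100 * (-3.3 / 6.7) = 500 + -330 / 6.7
SAT-scale = 500 + -49.2537
SAT-scale = 450.7463

450.7463


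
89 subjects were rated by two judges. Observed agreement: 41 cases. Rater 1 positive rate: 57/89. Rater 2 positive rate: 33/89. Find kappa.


P_o = 41/89 = 0.460674
P_e = (57*33 + 32*56) / 7921 = 0.463704
kappa = (P_o - P_e) / (1 - P_e)
kappa = (0.460674 - 0.463704) / (1 - 0.463704)
kappa = -0.0056

-0.0056


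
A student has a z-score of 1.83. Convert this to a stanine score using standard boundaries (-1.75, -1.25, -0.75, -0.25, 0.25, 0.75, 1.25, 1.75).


Stanine boundaries: [-1.75, -1.25, -0.75, -0.25, 0.25, 0.75, 1.25, 1.75]
z = 1.83
Check each boundary:
  z >= -1.75 -> could be stanine 2
  z >= -1.25 -> could be stanine 3
  z >= -0.75 -> could be stanine 4
  z >= -0.25 -> could be stanine 5
  z >= 0.25 -> could be stanine 6
  z >= 0.75 -> could be stanine 7
  z >= 1.25 -> could be stanine 8
  z >= 1.75 -> could be stanine 9
Highest qualifying boundary gives stanine = 9

9


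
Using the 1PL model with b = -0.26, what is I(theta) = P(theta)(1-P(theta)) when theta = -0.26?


P = 1/(1+exp(-(-0.26--0.26))) = 0.5
I = P*(1-P) = 0.5 * 0.5
I = 0.25

0.25


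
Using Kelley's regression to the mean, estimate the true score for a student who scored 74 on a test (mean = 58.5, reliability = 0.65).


T_est = rxx * X + (1 - rxx) * mean
T_est = 0.65 * 74 + 0.35 * 58.5
T_est = 48.1 + 20.475
T_est = 68.575

68.575


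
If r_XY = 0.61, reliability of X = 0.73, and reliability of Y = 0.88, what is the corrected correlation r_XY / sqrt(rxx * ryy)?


r_corrected = rxy / sqrt(rxx * ryy)
= 0.61 / sqrt(0.73 * 0.88)
= 0.61 / sqrt(0.6424)
= 0.61 / 0.801499
r_corrected = 0.7611

0.7611


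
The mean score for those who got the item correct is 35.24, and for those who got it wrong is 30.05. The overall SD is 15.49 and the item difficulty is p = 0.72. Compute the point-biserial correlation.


q = 1 - p = 0.28
rpb = ((M1 - M0) / SD) * sqrt(p * q)
rpb = ((35.24 - 30.05) / 15.49) * sqrt(0.72 * 0.28)
rpb = 0.1504

0.1504


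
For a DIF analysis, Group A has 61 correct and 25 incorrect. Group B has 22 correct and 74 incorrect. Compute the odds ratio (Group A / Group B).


Odds_A = 61/25 = 2.44
Odds_B = 22/74 = 0.2973
OR = Odds_A / Odds_B = 2.44 / 0.2973
Exactly, OR = (61 * 74) / (25 * 22) = 4514 / 550
OR = 8.2073

8.2073


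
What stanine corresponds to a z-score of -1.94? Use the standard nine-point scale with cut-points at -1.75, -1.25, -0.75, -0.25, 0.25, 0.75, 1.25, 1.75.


Stanine boundaries: [-1.75, -1.25, -0.75, -0.25, 0.25, 0.75, 1.25, 1.75]
z = -1.94
Check each boundary:
  z < -1.75
  z < -1.25
  z < -0.75
  z < -0.25
  z < 0.25
  z < 0.75
  z < 1.25
  z < 1.75
Highest qualifying boundary gives stanine = 1

1


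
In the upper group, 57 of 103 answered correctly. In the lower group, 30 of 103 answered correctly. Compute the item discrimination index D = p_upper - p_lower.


p_upper = 57/103 = 0.5534
p_lower = 30/103 = 0.2913
D = 0.5534 - 0.2913 = 0.2621

0.2621


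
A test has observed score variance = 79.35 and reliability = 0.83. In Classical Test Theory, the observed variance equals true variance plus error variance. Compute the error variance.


var_true = rxx * var_obs = 0.83 * 79.35 = 65.8605
var_error = var_obs - var_true
var_error = 79.35 - 65.8605
var_error = 13.4895

13.4895


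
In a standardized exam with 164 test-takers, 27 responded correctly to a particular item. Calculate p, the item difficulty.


Item difficulty p = number correct / total examinees
p = 27 / 164
p = 0.1646

0.1646


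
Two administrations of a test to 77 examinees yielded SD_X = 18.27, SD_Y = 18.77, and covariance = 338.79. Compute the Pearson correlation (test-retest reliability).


r = cov(X,Y) / (SD_X * SD_Y)
r = 338.79 / (18.27 * 18.77)
r = 338.79 / 342.9279
r = 0.9879

0.9879


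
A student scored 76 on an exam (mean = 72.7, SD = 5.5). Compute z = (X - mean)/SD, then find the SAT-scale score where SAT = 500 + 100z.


z = (X - mean) / SD = (76 - 72.7) / 5.5
z = 3.3 / 5.5
z = 0.6
SAT-scale = SAT = 500 + 100z
Carry z at full precision (z = 3.3 / 5.5) into the conversion:
SAT-scale = 500 + 100 * (3.3 / 5.5) = 500 + 330 / 5.5
SAT-scale = 500 + 60.0
SAT-scale = 560.0

560.0


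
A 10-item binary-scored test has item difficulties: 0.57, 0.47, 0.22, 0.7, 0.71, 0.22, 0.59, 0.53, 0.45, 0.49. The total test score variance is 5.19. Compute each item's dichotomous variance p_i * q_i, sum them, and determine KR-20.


For each item, compute p_i * q_i:
  Item 1: 0.57 * 0.43 = 0.2451
  Item 2: 0.47 * 0.53 = 0.2491
  Item 3: 0.22 * 0.78 = 0.1716
  Item 4: 0.7 * 0.3 = 0.21
  Item 5: 0.71 * 0.29 = 0.2059
  Item 6: 0.22 * 0.78 = 0.1716
  Item 7: 0.59 * 0.41 = 0.2419
  Item 8: 0.53 * 0.47 = 0.2491
  Item 9: 0.45 * 0.55 = 0.2475
  Item 10: 0.49 * 0.51 = 0.2499
Sum(p_i * q_i) = 0.2451 + 0.2491 + 0.1716 + 0.21 + 0.2059 + 0.1716 + 0.2419 + 0.2491 + 0.2475 + 0.2499 = 2.2417
KR-20 = (k/(k-1)) * (1 - Sum(p_i*q_i) / Var_total)
= (10/9) * (1 - 2.2417/5.19)
= 1.1111 * 0.5681
KR-20 = 0.6312

0.6312


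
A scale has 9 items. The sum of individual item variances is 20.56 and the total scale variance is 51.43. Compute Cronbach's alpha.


alpha = (k/(k-1)) * (1 - sum(si^2)/s_total^2)
= (9/8) * (1 - 20.56/51.43)
alpha = 0.6753

0.6753


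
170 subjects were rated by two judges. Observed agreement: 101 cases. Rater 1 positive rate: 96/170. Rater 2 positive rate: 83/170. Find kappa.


P_o = 101/170 = 0.594118
P_e = (96*83 + 74*87) / 28900 = 0.498478
kappa = (P_o - P_e) / (1 - P_e)
kappa = (0.594118 - 0.498478) / (1 - 0.498478)
kappa = 0.1907

0.1907


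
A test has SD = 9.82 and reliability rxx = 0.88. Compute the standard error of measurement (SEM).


SEM = SD * sqrt(1 - rxx)
SEM = 9.82 * sqrt(1 - 0.88)
SEM = 9.82 * sqrt(0.12) = 9.82 * 0.34641
SEM = 3.4017

3.4017


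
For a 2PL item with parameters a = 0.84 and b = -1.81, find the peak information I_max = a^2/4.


For 2PL, max info at theta = b = -1.81
I_max = a^2 / 4 = 0.84^2 / 4
= 0.7056 / 4
I_max = 0.1764

0.1764


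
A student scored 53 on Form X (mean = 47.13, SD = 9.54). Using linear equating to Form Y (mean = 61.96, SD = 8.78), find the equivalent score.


slope = SD_Y / SD_X = 8.78 / 9.54 ~ 0.9203
intercept = mean_Y - slope * mean_X = 61.96 - (8.78 / 9.54) * 47.13 ~ 18.5846
Y = slope * X + intercept. To avoid rounding drift from the rounded slope/intercept, evaluate the equivalent form Y = mean_Y + SD_Y * (X - mean_X) / SD_X at full precision:
Y = 61.96 + 8.78 * (53 - 47.13) / 9.54
Y = 61.96 + 8.78 * 5.87 / 9.54
Y = 61.96 + 51.5386 / 9.54
Y = 61.96 + 5.4024
Y = 67.3624

67.3624


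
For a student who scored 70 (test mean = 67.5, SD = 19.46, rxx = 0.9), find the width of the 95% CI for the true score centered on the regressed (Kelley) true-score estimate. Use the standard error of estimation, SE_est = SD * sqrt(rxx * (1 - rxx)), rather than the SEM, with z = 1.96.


True score estimate = 0.9*70 + 0.1*67.5 = 69.75
SE_est = SD * sqrt(rxx * (1 - rxx)) = 19.46 * sqrt(0.9 * 0.1) = 19.46 * sqrt(0.09) = 5.838
CI = T_est +/- z * SE_est, so width = 2 * z * SE_est = 2 * 1.96 * 5.838
Width = 22.885

22.885


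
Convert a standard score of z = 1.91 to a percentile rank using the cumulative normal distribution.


CDF(z) = 0.5 * (1 + erf(z/sqrt(2)))
erf(1.3506) = 0.9439
CDF = 0.9719
Percentile rank = 0.9719 * 100 = 97.19

97.19


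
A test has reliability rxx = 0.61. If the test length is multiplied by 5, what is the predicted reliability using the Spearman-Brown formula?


r_new = (n * rxx) / (1 + (n-1) * rxx)
r_new = (5 * 0.61) / (1 + 4 * 0.61)
r_new = 3.05 / 3.44
r_new = 0.8866

0.8866


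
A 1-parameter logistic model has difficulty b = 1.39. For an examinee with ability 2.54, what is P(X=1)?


theta - b = 2.54 - 1.39 = 1.15
exp(-(theta - b)) = exp(-1.15) = 0.3166
P = 1 / (1 + 0.3166)
P = 0.7595

0.7595


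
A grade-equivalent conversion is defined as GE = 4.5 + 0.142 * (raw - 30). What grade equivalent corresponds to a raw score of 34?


raw - median = 34 - 30 = 4
slope * diff = 0.142 * 4 = 0.568
GE = 4.5 + 0.568
GE = 5.068

5.068


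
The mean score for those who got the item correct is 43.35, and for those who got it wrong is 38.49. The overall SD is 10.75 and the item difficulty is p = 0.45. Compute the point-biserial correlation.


q = 1 - p = 0.55
rpb = ((M1 - M0) / SD) * sqrt(p * q)
rpb = ((43.35 - 38.49) / 10.75) * sqrt(0.45 * 0.55)
rpb = 0.2249

0.2249


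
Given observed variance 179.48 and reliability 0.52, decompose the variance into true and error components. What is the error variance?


var_true = rxx * var_obs = 0.52 * 179.48 = 93.3296
var_error = var_obs - var_true
var_error = 179.48 - 93.3296
var_error = 86.1504

86.1504


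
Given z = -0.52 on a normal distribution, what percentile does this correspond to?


CDF(z) = 0.5 * (1 + erf(z/sqrt(2)))
erf(-0.3677) = -0.3969
CDF = 0.3015
Percentile rank = 0.3015 * 100 = 30.15

30.15


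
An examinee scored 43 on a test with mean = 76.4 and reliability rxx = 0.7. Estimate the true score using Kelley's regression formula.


T_est = rxx * X + (1 - rxx) * mean
T_est = 0.7 * 43 + 0.3 * 76.4
T_est = 30.1 + 22.92
T_est = 53.02

53.02


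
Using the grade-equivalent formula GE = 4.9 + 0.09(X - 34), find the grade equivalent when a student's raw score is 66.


raw - median = 66 - 34 = 32
slope * diff = 0.09 * 32 = 2.88
GE = 4.9 + 2.88
GE = 7.78

7.78


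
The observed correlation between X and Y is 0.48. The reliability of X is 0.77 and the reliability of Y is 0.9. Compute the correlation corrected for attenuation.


r_corrected = rxy / sqrt(rxx * ryy)
= 0.48 / sqrt(0.77 * 0.9)
= 0.48 / sqrt(0.693)
= 0.48 / 0.832466
r_corrected = 0.5766

0.5766


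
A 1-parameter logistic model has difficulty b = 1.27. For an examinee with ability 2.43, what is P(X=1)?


theta - b = 2.43 - 1.27 = 1.16
exp(-(theta - b)) = exp(-1.16) = 0.3135
P = 1 / (1 + 0.3135)
P = 0.7613

0.7613


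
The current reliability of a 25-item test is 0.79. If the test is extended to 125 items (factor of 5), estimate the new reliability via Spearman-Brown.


r_new = (n * rxx) / (1 + (n-1) * rxx)
r_new = (5 * 0.79) / (1 + 4 * 0.79)
r_new = 3.95 / 4.16
r_new = 0.9495

0.9495


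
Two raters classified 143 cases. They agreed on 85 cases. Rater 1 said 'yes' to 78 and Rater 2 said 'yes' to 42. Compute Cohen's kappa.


P_o = 85/143 = 0.594406
P_e = (78*42 + 65*101) / 20449 = 0.481246
kappa = (P_o - P_e) / (1 - P_e)
kappa = (0.594406 - 0.481246) / (1 - 0.481246)
kappa = 0.2181

0.2181


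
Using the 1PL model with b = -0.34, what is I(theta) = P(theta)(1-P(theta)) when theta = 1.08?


P = 1/(1+exp(-(1.08--0.34))) = 0.8053
I = P*(1-P) = 0.8053 * 0.1947
I = 0.1568

0.1568


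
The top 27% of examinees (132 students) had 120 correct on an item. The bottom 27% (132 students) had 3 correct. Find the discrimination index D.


p_upper = 120/132 = 0.9091
p_lower = 3/132 = 0.0227
D = 0.9091 - 0.0227 = 0.8864

0.8864


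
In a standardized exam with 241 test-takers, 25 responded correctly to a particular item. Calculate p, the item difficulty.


Item difficulty p = number correct / total examinees
p = 25 / 241
p = 0.1037

0.1037


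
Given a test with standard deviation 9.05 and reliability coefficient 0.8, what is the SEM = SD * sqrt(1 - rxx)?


SEM = SD * sqrt(1 - rxx)
SEM = 9.05 * sqrt(1 - 0.8)
SEM = 9.05 * sqrt(0.2) = 9.05 * 0.447214
SEM = 4.0473

4.0473


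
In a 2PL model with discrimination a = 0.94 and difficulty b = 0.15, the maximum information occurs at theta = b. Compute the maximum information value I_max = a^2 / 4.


For 2PL, max info at theta = b = 0.15
I_max = a^2 / 4 = 0.94^2 / 4
= 0.8836 / 4
I_max = 0.2209

0.2209


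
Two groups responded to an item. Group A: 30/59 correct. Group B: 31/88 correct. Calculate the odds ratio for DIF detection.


Odds_A = 30/29 = 1.0345
Odds_B = 31/57 = 0.5439
OR = Odds_A / Odds_B = 1.0345 / 0.5439
Exactly, OR = (30 * 57) / (29 * 31) = 1710 / 899
OR = 1.9021

1.9021


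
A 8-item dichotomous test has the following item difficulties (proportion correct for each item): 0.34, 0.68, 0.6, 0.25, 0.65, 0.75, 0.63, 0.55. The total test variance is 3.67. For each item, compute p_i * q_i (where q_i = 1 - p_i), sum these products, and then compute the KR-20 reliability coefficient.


For each item, compute p_i * q_i:
  Item 1: 0.34 * 0.66 = 0.2244
  Item 2: 0.68 * 0.32 = 0.2176
  Item 3: 0.6 * 0.4 = 0.24
  Item 4: 0.25 * 0.75 = 0.1875
  Item 5: 0.65 * 0.35 = 0.2275
  Item 6: 0.75 * 0.25 = 0.1875
  Item 7: 0.63 * 0.37 = 0.2331
  Item 8: 0.55 * 0.45 = 0.2475
Sum(p_i * q_i) = 0.2244 + 0.2176 + 0.24 + 0.1875 + 0.2275 + 0.1875 + 0.2331 + 0.2475 = 1.7651
KR-20 = (k/(k-1)) * (1 - Sum(p_i*q_i) / Var_total)
= (8/7) * (1 - 1.7651/3.67)
= 1.1429 * 0.519
KR-20 = 0.5932

0.5932


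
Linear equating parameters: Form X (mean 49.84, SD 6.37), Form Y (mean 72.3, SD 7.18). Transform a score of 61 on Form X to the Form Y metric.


slope = SD_Y / SD_X = 7.18 / 6.37 ~ 1.1272
intercept = mean_Y - slope * mean_X = 72.3 - (7.18 / 6.37) * 49.84 ~ 16.1224
Y = slope * X + intercept. To avoid rounding drift from the rounded slope/intercept, evaluate the equivalent form Y = mean_Y + SD_Y * (X - mean_X) / SD_X at full precision:
Y = 72.3 + 7.18 * (61 - 49.84) / 6.37
Y = 72.3 + 7.18 * 11.16 / 6.37
Y = 72.3 + 80.1288 / 6.37
Y = 72.3 + 12.5791
Y = 84.8791

84.8791


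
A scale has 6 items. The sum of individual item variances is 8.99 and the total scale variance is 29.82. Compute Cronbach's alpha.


alpha = (k/(k-1)) * (1 - sum(si^2)/s_total^2)
= (6/5) * (1 - 8.99/29.82)
alpha = 0.8382

0.8382


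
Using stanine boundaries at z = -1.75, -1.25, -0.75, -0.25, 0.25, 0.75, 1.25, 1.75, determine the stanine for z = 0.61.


Stanine boundaries: [-1.75, -1.25, -0.75, -0.25, 0.25, 0.75, 1.25, 1.75]
z = 0.61
Check each boundary:
  z >= -1.75 -> could be stanine 2
  z >= -1.25 -> could be stanine 3
  z >= -0.75 -> could be stanine 4
  z >= -0.25 -> could be stanine 5
  z >= 0.25 -> could be stanine 6
  z < 0.75
  z < 1.25
  z < 1.75
Highest qualifying boundary gives stanine = 6

6


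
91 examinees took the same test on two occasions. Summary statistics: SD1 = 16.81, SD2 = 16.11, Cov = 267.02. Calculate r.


r = cov(X,Y) / (SD_X * SD_Y)
r = 267.02 / (16.81 * 16.11)
r = 267.02 / 270.8091
r = 0.986

0.986


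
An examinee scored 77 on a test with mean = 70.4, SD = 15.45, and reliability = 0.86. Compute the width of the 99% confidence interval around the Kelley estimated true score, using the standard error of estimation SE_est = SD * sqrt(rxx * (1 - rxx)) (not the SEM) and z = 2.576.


True score estimate = 0.86*77 + 0.14*70.4 = 76.076
SE_est = SD * sqrt(rxx * (1 - rxx)) = 15.45 * sqrt(0.86 * 0.14) = 15.45 * sqrt(0.1204) = 5.36095
CI = T_est +/- z * SE_est, so width = 2 * z * SE_est = 2 * 2.576 * 5.36095
Width = 27.6196

27.6196


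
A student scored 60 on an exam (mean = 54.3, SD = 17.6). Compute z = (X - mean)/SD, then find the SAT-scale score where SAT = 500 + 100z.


z = (X - mean) / SD = (60 - 54.3) / 17.6
z = 5.7 / 17.6
z = 0.3239
SAT-scale = SAT = 500 + 100z
Carry z at full precision (z = 5.7 / 17.6) into the conversion:
SAT-scale = 500 + 100 * (5.7 / 17.6) = 500 + 570 / 17.6
SAT-scale = 500 + 32.3864
SAT-scale = 532.3864

532.3864


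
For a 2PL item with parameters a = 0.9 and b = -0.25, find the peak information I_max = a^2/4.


For 2PL, max info at theta = b = -0.25
I_max = a^2 / 4 = 0.9^2 / 4
= 0.81 / 4
I_max = 0.2025

0.2025


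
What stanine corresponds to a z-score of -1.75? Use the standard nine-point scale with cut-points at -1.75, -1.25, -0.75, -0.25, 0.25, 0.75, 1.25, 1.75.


Stanine boundaries: [-1.75, -1.25, -0.75, -0.25, 0.25, 0.75, 1.25, 1.75]
z = -1.75
Check each boundary:
  z >= -1.75 -> could be stanine 2
  z < -1.25
  z < -0.75
  z < -0.25
  z < 0.25
  z < 0.75
  z < 1.25
  z < 1.75
Highest qualifying boundary gives stanine = 2

2


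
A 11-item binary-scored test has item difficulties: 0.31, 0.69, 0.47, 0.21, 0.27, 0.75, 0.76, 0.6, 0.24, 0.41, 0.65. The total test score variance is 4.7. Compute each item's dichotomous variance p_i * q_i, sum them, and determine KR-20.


For each item, compute p_i * q_i:
  Item 1: 0.31 * 0.69 = 0.2139
  Item 2: 0.69 * 0.31 = 0.2139
  Item 3: 0.47 * 0.53 = 0.2491
  Item 4: 0.21 * 0.79 = 0.1659
  Item 5: 0.27 * 0.73 = 0.1971
  Item 6: 0.75 * 0.25 = 0.1875
  Item 7: 0.76 * 0.24 = 0.1824
  Item 8: 0.6 * 0.4 = 0.24
  Item 9: 0.24 * 0.76 = 0.1824
  Item 10: 0.41 * 0.59 = 0.2419
  Item 11: 0.65 * 0.35 = 0.2275
Sum(p_i * q_i) = 0.2139 + 0.2139 + 0.2491 + 0.1659 + 0.1971 + 0.1875 + 0.1824 + 0.24 + 0.1824 + 0.2419 + 0.2275 = 2.3016
KR-20 = (k/(k-1)) * (1 - Sum(p_i*q_i) / Var_total)
= (11/10) * (1 - 2.3016/4.7)
= 1.1 * 0.5103
KR-20 = 0.5613

0.5613


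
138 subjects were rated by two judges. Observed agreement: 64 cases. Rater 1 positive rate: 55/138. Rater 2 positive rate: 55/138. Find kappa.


P_o = 64/138 = 0.463768
P_e = (55*55 + 83*83) / 19044 = 0.520584
kappa = (P_o - P_e) / (1 - P_e)
kappa = (0.463768 - 0.520584) / (1 - 0.520584)
kappa = -0.1185

-0.1185


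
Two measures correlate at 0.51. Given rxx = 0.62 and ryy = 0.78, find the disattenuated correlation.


r_corrected = rxy / sqrt(rxx * ryy)
= 0.51 / sqrt(0.62 * 0.78)
= 0.51 / sqrt(0.4836)
= 0.51 / 0.695414
r_corrected = 0.7334

0.7334


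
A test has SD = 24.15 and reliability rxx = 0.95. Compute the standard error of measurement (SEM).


SEM = SD * sqrt(1 - rxx)
SEM = 24.15 * sqrt(1 - 0.95)
SEM = 24.15 * sqrt(0.05) = 24.15 * 0.223607
SEM = 5.4001

5.4001


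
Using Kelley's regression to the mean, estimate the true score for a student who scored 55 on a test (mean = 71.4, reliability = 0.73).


T_est = rxx * X + (1 - rxx) * mean
T_est = 0.73 * 55 + 0.27 * 71.4
T_est = 40.15 + 19.278
T_est = 59.428

59.428


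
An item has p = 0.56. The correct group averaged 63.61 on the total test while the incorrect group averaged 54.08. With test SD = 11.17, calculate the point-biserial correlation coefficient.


q = 1 - p = 0.44
rpb = ((M1 - M0) / SD) * sqrt(p * q)
rpb = ((63.61 - 54.08) / 11.17) * sqrt(0.56 * 0.44)
rpb = 0.4235

0.4235


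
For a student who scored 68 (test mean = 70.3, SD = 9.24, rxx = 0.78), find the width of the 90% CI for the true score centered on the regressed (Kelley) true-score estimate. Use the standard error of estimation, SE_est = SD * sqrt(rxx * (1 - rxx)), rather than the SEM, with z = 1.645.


True score estimate = 0.78*68 + 0.22*70.3 = 68.506
SE_est = SD * sqrt(rxx * (1 - rxx)) = 9.24 * sqrt(0.78 * 0.22) = 9.24 * sqrt(0.1716) = 3.827636
CI = T_est +/- z * SE_est, so width = 2 * z * SE_est = 2 * 1.645 * 3.827636
Width = 12.5929

12.5929


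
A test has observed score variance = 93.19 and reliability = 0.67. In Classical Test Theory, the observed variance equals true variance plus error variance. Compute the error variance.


var_true = rxx * var_obs = 0.67 * 93.19 = 62.4373
var_error = var_obs - var_true
var_error = 93.19 - 62.4373
var_error = 30.7527

30.7527


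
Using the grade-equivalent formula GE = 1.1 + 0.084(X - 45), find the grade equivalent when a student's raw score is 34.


raw - median = 34 - 45 = -11
slope * diff = 0.084 * -11 = -0.924
GE = 1.1 + -0.924
GE = 0.176

0.176


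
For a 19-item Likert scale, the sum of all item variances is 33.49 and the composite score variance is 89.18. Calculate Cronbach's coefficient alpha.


alpha = (k/(k-1)) * (1 - sum(si^2)/s_total^2)
= (19/18) * (1 - 33.49/89.18)
alpha = 0.6592

0.6592


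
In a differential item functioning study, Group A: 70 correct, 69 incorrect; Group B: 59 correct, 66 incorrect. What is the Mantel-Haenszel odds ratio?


Odds_A = 70/69 = 1.0145
Odds_B = 59/66 = 0.8939
OR = Odds_A / Odds_B = 1.0145 / 0.8939
Exactly, OR = (70 * 66) / (69 * 59) = 4620 / 4071
OR = 1.1349

1.1349


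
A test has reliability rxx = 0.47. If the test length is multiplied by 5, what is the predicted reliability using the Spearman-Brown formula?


r_new = (n * rxx) / (1 + (n-1) * rxx)
r_new = (5 * 0.47) / (1 + 4 * 0.47)
r_new = 2.35 / 2.88
r_new = 0.816

0.816


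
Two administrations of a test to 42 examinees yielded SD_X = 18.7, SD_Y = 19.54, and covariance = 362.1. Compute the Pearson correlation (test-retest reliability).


r = cov(X,Y) / (SD_X * SD_Y)
r = 362.1 / (18.7 * 19.54)
r = 362.1 / 365.398
r = 0.991

0.991


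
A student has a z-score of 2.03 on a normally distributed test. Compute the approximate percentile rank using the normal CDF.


CDF(z) = 0.5 * (1 + erf(z/sqrt(2)))
erf(1.4354) = 0.9576
CDF = 0.9788
Percentile rank = 0.9788 * 100 = 97.88

97.88


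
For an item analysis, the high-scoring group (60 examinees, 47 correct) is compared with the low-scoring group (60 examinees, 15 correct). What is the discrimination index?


p_upper = 47/60 = 0.7833
p_lower = 15/60 = 0.25
D = 0.7833 - 0.25 = 0.5333

0.5333


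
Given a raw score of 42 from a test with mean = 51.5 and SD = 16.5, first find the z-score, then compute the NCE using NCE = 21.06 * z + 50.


z = (X - mean) / SD = (42 - 51.5) / 16.5
z = -9.5 / 16.5
z = -0.5758
NCE = NCE = 21.06z + 50
Carry z at full precision (z = -9.5 / 16.5) into the conversion:
NCE = 21.06 * (-9.5 / 16.5) + 50 = -200.07 / 16.5 + 50
NCE = -12.1255 + 50
NCE = 37.8745

37.8745


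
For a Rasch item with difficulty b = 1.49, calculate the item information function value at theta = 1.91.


P = 1/(1+exp(-(1.91-1.49))) = 0.6035
I = P*(1-P) = 0.6035 * 0.3965
I = 0.2393

0.2393


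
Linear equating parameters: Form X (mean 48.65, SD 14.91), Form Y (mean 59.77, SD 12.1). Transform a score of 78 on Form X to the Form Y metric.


slope = SD_Y / SD_X = 12.1 / 14.91 ~ 0.8115
intercept = mean_Y - slope * mean_X = 59.77 - (12.1 / 14.91) * 48.65 ~ 20.2888
Y = slope * X + intercept. To avoid rounding drift from the rounded slope/intercept, evaluate the equivalent form Y = mean_Y + SD_Y * (X - mean_X) / SD_X at full precision:
Y = 59.77 + 12.1 * (78 - 48.65) / 14.91
Y = 59.77 + 12.1 * 29.35 / 14.91
Y = 59.77 + 355.135 / 14.91
Y = 59.77 + 23.8186
Y = 83.5886

83.5886


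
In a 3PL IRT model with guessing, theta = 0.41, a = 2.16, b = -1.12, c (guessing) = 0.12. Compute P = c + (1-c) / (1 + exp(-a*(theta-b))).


logit = 2.16*(0.41 - -1.12) = 3.3048
P* = 1/(1 + exp(-3.3048)) = 0.9646
P = 0.12 + (1 - 0.12) * 0.9646
P = 0.9688

0.9688


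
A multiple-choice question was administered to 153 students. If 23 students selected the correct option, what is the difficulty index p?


Item difficulty p = number correct / total examinees
p = 23 / 153
p = 0.1503

0.1503


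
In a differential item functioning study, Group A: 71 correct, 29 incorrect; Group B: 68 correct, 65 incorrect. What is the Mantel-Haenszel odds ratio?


Odds_A = 71/29 = 2.4483
Odds_B = 68/65 = 1.0462
OR = Odds_A / Odds_B = 2.4483 / 1.0462
Exactly, OR = (71 * 65) / (29 * 68) = 4615 / 1972
OR = 2.3403

2.3403


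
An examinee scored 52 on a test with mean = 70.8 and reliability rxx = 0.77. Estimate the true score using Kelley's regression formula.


T_est = rxx * X + (1 - rxx) * mean
T_est = 0.77 * 52 + 0.23 * 70.8
T_est = 40.04 + 16.284
T_est = 56.324

56.324


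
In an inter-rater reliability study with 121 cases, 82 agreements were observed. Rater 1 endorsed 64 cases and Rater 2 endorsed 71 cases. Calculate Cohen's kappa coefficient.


P_o = 82/121 = 0.677686
P_e = (64*71 + 57*50) / 14641 = 0.50502
kappa = (P_o - P_e) / (1 - P_e)
kappa = (0.677686 - 0.50502) / (1 - 0.50502)
kappa = 0.3488

0.3488


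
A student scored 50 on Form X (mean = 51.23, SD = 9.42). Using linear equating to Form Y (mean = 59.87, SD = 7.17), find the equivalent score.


slope = SD_Y / SD_X = 7.17 / 9.42 ~ 0.7611
intercept = mean_Y - slope * mean_X = 59.87 - (7.17 / 9.42) * 51.23 ~ 20.8765
Y = slope * X + intercept. To avoid rounding drift from the rounded slope/intercept, evaluate the equivalent form Y = mean_Y + SD_Y * (X - mean_X) / SD_X at full precision:
Y = 59.87 + 7.17 * (50 - 51.23) / 9.42
Y = 59.87 - 7.17 * 1.23 / 9.42
Y = 59.87 - 8.8191 / 9.42
Y = 59.87 - 0.9362
Y = 58.9338

58.9338


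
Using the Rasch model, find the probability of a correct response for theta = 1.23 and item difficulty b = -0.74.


theta - b = 1.23 - -0.74 = 1.97
exp(-(theta - b)) = exp(-1.97) = 0.1395
P = 1 / (1 + 0.1395)
P = 0.8776

0.8776


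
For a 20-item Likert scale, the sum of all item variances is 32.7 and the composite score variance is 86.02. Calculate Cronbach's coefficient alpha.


alpha = (k/(k-1)) * (1 - sum(si^2)/s_total^2)
= (20/19) * (1 - 32.7/86.02)
alpha = 0.6525

0.6525


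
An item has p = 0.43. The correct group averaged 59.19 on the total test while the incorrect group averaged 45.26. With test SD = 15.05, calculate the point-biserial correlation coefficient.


q = 1 - p = 0.57
rpb = ((M1 - M0) / SD) * sqrt(p * q)
rpb = ((59.19 - 45.26) / 15.05) * sqrt(0.43 * 0.57)
rpb = 0.4582

0.4582


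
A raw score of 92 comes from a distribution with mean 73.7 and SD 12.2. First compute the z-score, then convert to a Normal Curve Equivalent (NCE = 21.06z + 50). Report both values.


z = (X - mean) / SD = (92 - 73.7) / 12.2
z = 18.3 / 12.2
z = 1.5
NCE = NCE = 21.06z + 50
Carry z at full precision (z = 18.3 / 12.2) into the conversion:
NCE = 21.06 * (18.3 / 12.2) + 50 = 385.398 / 12.2 + 50
NCE = 31.59 + 50
NCE = 81.59

81.59
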